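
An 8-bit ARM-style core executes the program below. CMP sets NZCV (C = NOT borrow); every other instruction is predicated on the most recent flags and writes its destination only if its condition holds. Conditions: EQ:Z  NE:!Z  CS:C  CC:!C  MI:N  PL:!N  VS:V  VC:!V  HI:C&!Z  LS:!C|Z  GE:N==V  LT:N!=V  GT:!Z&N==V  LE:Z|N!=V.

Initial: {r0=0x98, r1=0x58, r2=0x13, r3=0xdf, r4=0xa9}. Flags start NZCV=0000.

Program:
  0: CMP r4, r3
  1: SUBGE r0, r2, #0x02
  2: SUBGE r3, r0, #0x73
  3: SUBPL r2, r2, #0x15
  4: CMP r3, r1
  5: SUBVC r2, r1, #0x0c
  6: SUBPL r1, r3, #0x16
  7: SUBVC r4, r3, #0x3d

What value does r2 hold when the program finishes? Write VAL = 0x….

VAL = 0x4c

[0] flags=1000 → (cmp)
[1] flags=1000 GE?F → skip
[2] flags=1000 GE?F → skip
[3] flags=1000 PL?F → skip
[4] flags=1010 → (cmp)
[5] flags=1010 VC?T → r2=0x4c
[6] flags=1010 PL?F → skip
[7] flags=1010 VC?T → r4=0xa2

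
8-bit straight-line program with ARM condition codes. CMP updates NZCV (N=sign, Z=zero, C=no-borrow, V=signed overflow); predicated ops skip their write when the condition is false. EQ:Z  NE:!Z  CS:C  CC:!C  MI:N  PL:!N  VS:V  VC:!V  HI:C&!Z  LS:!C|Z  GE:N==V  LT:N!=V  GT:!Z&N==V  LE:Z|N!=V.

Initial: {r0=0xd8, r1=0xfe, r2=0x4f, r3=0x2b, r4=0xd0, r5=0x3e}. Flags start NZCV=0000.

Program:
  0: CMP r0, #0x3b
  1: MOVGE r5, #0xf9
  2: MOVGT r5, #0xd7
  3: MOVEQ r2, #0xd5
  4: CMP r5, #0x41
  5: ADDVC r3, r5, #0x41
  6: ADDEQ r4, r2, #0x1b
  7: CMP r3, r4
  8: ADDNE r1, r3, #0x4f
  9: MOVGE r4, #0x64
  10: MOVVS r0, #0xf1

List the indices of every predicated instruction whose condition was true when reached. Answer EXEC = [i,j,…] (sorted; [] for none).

0: ✓ CMP  NZCV=1010
1: · MOVGE
2: · MOVGT
3: · MOVEQ
4: ✓ CMP  NZCV=1000
5: ✓ ADDVC  r3←0x7f
6: · ADDEQ
7: ✓ CMP  NZCV=1001
8: ✓ ADDNE  r1←0xce
9: ✓ MOVGE  r4←0x64
10: ✓ MOVVS  r0←0xf1

EXEC = [5,8,9,10]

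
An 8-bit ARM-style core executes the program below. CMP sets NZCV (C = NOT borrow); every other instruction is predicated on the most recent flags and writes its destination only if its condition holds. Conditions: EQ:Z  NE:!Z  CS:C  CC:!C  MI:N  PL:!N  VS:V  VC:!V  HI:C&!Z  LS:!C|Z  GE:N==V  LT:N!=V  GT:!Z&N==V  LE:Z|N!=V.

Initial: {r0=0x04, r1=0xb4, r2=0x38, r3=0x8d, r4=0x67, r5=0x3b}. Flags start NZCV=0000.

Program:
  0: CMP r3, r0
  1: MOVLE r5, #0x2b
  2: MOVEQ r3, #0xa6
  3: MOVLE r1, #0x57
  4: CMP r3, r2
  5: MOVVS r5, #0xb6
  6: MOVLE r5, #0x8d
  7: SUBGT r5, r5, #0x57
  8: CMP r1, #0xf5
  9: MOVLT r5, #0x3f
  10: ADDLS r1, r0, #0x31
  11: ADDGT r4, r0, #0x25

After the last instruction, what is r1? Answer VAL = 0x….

0: ✓ CMP  NZCV=1010
1: ✓ MOVLE  r5←0x2b
2: · MOVEQ
3: ✓ MOVLE  r1←0x57
4: ✓ CMP  NZCV=0011
5: ✓ MOVVS  r5←0xb6
6: ✓ MOVLE  r5←0x8d
7: · SUBGT
8: ✓ CMP  NZCV=0000
9: · MOVLT
10: ✓ ADDLS  r1←0x35
11: ✓ ADDGT  r4←0x29

VAL = 0x35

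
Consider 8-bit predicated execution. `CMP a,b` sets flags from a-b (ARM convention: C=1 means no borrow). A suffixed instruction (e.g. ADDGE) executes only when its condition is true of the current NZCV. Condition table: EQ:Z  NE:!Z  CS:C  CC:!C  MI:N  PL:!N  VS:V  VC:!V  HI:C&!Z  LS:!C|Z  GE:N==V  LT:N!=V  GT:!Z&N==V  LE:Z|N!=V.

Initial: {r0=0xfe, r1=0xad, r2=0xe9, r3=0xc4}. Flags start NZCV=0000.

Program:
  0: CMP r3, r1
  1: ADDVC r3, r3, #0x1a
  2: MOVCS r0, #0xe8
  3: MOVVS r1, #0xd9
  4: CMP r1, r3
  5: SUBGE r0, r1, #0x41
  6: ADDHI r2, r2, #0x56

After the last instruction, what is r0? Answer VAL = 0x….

0: ✓ CMP  NZCV=0010
1: ✓ ADDVC  r3←0xde
2: ✓ MOVCS  r0←0xe8
3: · MOVVS
4: ✓ CMP  NZCV=1000
5: · SUBGE
6: · ADDHI

VAL = 0xe8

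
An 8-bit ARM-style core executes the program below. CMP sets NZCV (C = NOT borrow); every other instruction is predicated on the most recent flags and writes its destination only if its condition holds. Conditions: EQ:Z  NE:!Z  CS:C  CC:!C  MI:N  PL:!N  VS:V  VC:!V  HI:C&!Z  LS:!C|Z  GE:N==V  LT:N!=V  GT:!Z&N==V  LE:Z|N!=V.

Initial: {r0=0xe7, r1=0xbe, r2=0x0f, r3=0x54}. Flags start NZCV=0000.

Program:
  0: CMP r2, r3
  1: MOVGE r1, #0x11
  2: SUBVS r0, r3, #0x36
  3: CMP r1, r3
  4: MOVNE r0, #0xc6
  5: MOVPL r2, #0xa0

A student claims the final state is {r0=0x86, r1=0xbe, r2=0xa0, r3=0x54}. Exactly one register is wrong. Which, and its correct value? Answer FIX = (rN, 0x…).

0: ✓ CMP  NZCV=1000
1: · MOVGE
2: · SUBVS
3: ✓ CMP  NZCV=0011
4: ✓ MOVNE  r0←0xc6
5: ✓ MOVPL  r2←0xa0

FIX = (r0, 0xc6)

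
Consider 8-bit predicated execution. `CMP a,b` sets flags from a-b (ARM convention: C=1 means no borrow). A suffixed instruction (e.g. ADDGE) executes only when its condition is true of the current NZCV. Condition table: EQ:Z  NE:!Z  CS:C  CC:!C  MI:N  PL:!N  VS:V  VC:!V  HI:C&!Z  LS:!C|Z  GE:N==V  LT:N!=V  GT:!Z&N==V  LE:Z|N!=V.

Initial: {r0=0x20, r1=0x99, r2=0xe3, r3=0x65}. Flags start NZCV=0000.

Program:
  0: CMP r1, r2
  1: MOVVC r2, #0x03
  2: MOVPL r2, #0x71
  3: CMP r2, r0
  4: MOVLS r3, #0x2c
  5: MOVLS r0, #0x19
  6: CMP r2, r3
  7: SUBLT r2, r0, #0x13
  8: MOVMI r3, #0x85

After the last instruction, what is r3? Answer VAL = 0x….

0: ✓ CMP  NZCV=1000
1: ✓ MOVVC  r2←0x03
2: · MOVPL
3: ✓ CMP  NZCV=1000
4: ✓ MOVLS  r3←0x2c
5: ✓ MOVLS  r0←0x19
6: ✓ CMP  NZCV=1000
7: ✓ SUBLT  r2←0x06
8: ✓ MOVMI  r3←0x85

VAL = 0x85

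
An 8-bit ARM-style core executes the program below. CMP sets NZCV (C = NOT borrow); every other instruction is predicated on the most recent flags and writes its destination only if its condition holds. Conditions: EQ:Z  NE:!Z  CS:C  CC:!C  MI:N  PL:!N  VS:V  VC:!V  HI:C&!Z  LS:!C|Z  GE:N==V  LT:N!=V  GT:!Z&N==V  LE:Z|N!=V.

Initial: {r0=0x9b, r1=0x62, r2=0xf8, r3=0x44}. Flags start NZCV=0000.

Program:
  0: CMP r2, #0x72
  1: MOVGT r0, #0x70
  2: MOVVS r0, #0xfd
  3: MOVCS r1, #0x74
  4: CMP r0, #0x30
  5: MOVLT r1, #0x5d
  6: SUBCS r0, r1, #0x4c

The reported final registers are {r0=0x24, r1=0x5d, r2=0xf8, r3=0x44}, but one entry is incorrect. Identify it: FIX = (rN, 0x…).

0: ✓ CMP  NZCV=1010
1: · MOVGT
2: · MOVVS
3: ✓ MOVCS  r1←0x74
4: ✓ CMP  NZCV=0011
5: ✓ MOVLT  r1←0x5d
6: ✓ SUBCS  r0←0x11

FIX = (r0, 0x11)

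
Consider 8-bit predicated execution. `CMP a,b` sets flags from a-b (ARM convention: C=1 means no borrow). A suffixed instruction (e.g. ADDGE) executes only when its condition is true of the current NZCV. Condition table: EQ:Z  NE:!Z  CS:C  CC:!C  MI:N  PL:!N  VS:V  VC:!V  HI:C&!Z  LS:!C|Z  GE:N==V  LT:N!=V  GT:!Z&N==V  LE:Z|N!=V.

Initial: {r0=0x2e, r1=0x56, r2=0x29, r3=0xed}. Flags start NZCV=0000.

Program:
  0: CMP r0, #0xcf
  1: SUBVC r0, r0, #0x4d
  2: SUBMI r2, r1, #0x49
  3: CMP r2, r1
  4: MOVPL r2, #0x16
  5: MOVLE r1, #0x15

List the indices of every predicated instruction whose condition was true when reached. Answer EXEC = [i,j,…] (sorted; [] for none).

0: ✓ CMP  NZCV=0000
1: ✓ SUBVC  r0←0xe1
2: · SUBMI
3: ✓ CMP  NZCV=1000
4: · MOVPL
5: ✓ MOVLE  r1←0x15

EXEC = [1,5]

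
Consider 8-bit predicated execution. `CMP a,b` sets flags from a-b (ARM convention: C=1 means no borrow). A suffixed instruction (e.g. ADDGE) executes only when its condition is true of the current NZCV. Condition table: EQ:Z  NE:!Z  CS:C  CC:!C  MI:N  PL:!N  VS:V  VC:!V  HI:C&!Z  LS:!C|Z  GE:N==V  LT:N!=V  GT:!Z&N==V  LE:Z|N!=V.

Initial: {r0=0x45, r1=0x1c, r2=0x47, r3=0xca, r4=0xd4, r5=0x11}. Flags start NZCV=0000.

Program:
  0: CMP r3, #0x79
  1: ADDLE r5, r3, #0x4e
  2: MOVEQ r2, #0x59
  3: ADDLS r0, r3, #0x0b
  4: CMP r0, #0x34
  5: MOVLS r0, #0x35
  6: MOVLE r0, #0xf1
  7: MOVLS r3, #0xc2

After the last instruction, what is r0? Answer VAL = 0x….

VAL = 0x45

0: ✓ CMP  NZCV=0011
1: ✓ ADDLE  r5←0x18
2: · MOVEQ
3: · ADDLS
4: ✓ CMP  NZCV=0010
5: · MOVLS
6: · MOVLE
7: · MOVLS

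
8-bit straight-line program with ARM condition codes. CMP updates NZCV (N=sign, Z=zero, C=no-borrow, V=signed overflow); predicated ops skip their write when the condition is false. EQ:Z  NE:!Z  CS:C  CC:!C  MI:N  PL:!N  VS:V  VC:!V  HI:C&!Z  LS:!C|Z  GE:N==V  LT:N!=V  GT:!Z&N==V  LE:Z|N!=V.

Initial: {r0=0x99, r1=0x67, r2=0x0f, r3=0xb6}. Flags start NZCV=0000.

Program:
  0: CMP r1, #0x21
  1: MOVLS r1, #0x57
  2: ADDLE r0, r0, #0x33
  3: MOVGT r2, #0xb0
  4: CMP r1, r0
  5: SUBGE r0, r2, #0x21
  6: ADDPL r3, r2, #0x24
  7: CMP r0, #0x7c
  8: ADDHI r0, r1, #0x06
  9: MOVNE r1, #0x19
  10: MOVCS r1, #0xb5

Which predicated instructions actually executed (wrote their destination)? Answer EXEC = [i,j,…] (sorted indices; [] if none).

EXEC = [3,5,8,9,10]

0: ✓ CMP  NZCV=0010
1: · MOVLS
2: · ADDLE
3: ✓ MOVGT  r2←0xb0
4: ✓ CMP  NZCV=1001
5: ✓ SUBGE  r0←0x8f
6: · ADDPL
7: ✓ CMP  NZCV=0011
8: ✓ ADDHI  r0←0x6d
9: ✓ MOVNE  r1←0x19
10: ✓ MOVCS  r1←0xb5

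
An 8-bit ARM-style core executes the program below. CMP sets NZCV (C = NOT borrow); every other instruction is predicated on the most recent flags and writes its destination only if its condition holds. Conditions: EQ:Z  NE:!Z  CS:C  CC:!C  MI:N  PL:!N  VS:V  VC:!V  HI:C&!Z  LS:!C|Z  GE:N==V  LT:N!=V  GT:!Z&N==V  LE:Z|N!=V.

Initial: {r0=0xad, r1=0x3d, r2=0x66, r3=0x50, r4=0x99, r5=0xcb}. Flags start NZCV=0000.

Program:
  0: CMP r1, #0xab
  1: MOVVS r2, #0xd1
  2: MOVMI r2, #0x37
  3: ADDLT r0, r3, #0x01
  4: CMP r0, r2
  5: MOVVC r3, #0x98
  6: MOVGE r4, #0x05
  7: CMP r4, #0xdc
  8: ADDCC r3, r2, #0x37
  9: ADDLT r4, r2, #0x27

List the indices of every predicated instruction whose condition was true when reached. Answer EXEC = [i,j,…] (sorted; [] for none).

EXEC = [1,2,8,9]

[0] flags=1001 → (cmp)
[1] flags=1001 VS?T → r2=0xd1
[2] flags=1001 MI?T → r2=0x37
[3] flags=1001 LT?F → skip
[4] flags=0011 → (cmp)
[5] flags=0011 VC?F → skip
[6] flags=0011 GE?F → skip
[7] flags=1000 → (cmp)
[8] flags=1000 CC?T → r3=0x6e
[9] flags=1000 LT?T → r4=0x5e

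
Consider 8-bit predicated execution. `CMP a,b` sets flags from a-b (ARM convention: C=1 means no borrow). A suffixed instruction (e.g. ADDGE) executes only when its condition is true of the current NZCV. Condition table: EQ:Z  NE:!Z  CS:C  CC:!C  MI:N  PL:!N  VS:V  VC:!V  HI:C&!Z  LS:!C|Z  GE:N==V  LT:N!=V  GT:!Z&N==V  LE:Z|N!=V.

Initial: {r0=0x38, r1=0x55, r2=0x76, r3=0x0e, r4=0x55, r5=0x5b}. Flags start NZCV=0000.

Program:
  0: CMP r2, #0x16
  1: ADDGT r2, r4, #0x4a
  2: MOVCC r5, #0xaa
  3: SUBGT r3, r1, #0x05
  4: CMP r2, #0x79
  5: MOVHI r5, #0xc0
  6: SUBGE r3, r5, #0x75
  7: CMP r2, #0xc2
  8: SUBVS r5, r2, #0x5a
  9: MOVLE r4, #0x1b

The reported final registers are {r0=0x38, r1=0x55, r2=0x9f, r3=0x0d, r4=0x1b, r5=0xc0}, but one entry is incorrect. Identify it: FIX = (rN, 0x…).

[0] flags=0010 → (cmp)
[1] flags=0010 GT?T → r2=0x9f
[2] flags=0010 CC?F → skip
[3] flags=0010 GT?T → r3=0x50
[4] flags=0011 → (cmp)
[5] flags=0011 HI?T → r5=0xc0
[6] flags=0011 GE?F → skip
[7] flags=1000 → (cmp)
[8] flags=1000 VS?F → skip
[9] flags=1000 LE?T → r4=0x1b

FIX = (r3, 0x50)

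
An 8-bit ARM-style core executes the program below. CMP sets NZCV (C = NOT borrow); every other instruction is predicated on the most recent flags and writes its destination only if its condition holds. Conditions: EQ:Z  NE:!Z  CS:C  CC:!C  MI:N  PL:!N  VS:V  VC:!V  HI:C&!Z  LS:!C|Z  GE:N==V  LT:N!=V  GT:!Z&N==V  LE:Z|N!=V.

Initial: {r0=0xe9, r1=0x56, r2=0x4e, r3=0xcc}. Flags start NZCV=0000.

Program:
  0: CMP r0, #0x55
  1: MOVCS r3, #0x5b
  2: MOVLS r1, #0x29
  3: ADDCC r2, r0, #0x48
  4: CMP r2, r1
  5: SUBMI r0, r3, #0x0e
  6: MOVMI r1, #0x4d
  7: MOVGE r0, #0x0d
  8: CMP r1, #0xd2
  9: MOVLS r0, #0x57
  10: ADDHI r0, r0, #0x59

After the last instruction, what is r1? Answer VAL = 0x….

[0] flags=1010 → (cmp)
[1] flags=1010 CS?T → r3=0x5b
[2] flags=1010 LS?F → skip
[3] flags=1010 CC?F → skip
[4] flags=1000 → (cmp)
[5] flags=1000 MI?T → r0=0x4d
[6] flags=1000 MI?T → r1=0x4d
[7] flags=1000 GE?F → skip
[8] flags=0000 → (cmp)
[9] flags=0000 LS?T → r0=0x57
[10] flags=0000 HI?F → skip

VAL = 0x4d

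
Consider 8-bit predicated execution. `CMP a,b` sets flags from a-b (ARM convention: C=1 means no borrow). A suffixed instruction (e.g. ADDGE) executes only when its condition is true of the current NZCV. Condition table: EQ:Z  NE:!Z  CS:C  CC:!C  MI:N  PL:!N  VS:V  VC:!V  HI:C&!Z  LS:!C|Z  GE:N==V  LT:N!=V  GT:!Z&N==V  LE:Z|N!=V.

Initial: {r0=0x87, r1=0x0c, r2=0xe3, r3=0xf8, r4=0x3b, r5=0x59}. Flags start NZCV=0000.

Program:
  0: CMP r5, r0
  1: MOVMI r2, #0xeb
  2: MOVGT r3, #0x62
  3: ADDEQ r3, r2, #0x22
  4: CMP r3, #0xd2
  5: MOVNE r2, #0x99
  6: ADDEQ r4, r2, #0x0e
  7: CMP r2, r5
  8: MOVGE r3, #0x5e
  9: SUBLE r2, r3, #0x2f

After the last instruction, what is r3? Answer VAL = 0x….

VAL = 0x62

0: ✓ CMP  NZCV=1001
1: ✓ MOVMI  r2←0xeb
2: ✓ MOVGT  r3←0x62
3: · ADDEQ
4: ✓ CMP  NZCV=1001
5: ✓ MOVNE  r2←0x99
6: · ADDEQ
7: ✓ CMP  NZCV=0011
8: · MOVGE
9: ✓ SUBLE  r2←0x33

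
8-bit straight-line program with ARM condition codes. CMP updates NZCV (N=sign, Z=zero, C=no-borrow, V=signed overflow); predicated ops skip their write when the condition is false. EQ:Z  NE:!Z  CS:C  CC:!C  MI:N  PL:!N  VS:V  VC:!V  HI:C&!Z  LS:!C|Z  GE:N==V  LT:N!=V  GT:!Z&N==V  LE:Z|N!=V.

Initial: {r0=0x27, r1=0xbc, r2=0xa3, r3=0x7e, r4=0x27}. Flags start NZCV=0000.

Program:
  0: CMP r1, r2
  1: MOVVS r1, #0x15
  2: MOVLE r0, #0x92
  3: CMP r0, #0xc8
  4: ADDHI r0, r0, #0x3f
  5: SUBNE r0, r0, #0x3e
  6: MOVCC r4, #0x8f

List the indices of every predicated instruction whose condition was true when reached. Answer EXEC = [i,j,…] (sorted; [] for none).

[0] flags=0010 → (cmp)
[1] flags=0010 VS?F → skip
[2] flags=0010 LE?F → skip
[3] flags=0000 → (cmp)
[4] flags=0000 HI?F → skip
[5] flags=0000 NE?T → r0=0xe9
[6] flags=0000 CC?T → r4=0x8f

EXEC = [5,6]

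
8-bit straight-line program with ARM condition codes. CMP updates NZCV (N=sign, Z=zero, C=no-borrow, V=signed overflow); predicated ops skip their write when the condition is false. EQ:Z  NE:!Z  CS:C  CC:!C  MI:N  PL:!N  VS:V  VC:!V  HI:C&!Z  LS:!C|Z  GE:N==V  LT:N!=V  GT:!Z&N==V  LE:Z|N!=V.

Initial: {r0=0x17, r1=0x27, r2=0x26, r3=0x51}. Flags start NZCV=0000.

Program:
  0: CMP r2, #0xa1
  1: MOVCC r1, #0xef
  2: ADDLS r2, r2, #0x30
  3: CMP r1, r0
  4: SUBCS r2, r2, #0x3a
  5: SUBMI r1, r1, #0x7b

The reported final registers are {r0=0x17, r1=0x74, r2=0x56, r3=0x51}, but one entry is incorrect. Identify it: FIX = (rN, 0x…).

0: ✓ CMP  NZCV=1001
1: ✓ MOVCC  r1←0xef
2: ✓ ADDLS  r2←0x56
3: ✓ CMP  NZCV=1010
4: ✓ SUBCS  r2←0x1c
5: ✓ SUBMI  r1←0x74

FIX = (r2, 0x1c)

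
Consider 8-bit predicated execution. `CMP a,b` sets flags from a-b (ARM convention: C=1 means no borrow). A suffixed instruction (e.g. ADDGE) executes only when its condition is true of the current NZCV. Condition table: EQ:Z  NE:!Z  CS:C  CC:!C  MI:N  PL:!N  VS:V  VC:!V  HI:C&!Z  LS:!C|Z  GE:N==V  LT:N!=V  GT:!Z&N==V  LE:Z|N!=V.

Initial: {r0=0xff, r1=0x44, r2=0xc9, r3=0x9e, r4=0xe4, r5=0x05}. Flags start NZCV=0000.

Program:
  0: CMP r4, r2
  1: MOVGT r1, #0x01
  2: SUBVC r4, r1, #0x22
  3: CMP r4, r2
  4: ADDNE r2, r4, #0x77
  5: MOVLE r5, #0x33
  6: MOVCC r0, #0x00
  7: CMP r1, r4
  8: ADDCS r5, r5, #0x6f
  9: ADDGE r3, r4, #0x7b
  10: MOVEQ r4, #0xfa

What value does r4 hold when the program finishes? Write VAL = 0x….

[0] flags=0010 → (cmp)
[1] flags=0010 GT?T → r1=0x01
[2] flags=0010 VC?T → r4=0xdf
[3] flags=0010 → (cmp)
[4] flags=0010 NE?T → r2=0x56
[5] flags=0010 LE?F → skip
[6] flags=0010 CC?F → skip
[7] flags=0000 → (cmp)
[8] flags=0000 CS?F → skip
[9] flags=0000 GE?T → r3=0x5a
[10] flags=0000 EQ?F → skip

VAL = 0xdf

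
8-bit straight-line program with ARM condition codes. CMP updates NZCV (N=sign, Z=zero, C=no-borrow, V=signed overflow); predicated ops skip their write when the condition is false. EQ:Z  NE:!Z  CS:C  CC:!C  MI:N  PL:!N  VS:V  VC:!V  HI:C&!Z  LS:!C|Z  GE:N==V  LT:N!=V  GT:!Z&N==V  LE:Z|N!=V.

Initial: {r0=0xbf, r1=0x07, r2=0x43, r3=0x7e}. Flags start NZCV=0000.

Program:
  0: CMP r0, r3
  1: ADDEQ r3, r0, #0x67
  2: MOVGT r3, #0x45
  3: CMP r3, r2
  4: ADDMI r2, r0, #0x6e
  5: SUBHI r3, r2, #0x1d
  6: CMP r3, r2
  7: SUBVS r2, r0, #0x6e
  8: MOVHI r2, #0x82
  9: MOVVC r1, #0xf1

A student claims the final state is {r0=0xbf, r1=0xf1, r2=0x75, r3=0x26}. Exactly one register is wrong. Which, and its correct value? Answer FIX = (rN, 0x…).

FIX = (r2, 0x43)

[0] flags=0011 → (cmp)
[1] flags=0011 EQ?F → skip
[2] flags=0011 GT?F → skip
[3] flags=0010 → (cmp)
[4] flags=0010 MI?F → skip
[5] flags=0010 HI?T → r3=0x26
[6] flags=1000 → (cmp)
[7] flags=1000 VS?F → skip
[8] flags=1000 HI?F → skip
[9] flags=1000 VC?T → r1=0xf1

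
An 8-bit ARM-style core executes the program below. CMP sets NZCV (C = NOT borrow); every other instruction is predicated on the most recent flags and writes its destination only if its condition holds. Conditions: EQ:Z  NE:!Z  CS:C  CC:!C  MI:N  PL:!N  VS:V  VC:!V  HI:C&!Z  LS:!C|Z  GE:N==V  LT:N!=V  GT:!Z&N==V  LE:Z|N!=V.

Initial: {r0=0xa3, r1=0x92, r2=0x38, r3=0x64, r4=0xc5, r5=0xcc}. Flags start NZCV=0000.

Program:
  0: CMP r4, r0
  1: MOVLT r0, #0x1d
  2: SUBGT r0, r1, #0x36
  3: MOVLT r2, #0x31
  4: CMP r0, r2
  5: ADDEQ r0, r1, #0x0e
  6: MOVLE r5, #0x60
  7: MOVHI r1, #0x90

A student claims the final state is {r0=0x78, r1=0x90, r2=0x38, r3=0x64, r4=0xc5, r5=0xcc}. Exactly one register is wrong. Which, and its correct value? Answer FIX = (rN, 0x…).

FIX = (r0, 0x5c)

0: ✓ CMP  NZCV=0010
1: · MOVLT
2: ✓ SUBGT  r0←0x5c
3: · MOVLT
4: ✓ CMP  NZCV=0010
5: · ADDEQ
6: · MOVLE
7: ✓ MOVHI  r1←0x90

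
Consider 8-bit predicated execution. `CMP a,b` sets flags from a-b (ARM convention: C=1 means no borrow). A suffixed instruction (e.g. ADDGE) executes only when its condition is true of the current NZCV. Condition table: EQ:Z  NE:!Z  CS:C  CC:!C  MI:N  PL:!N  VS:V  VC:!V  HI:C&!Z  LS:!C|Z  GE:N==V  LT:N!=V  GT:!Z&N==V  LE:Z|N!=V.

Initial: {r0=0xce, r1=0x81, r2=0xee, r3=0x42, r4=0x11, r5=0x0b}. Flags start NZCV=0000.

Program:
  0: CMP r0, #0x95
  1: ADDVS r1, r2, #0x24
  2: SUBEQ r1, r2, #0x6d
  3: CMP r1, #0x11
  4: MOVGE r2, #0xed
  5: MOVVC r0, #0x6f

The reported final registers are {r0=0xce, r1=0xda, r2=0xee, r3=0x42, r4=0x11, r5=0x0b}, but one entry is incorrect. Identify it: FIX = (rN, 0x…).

FIX = (r1, 0x81)

0: ✓ CMP  NZCV=0010
1: · ADDVS
2: · SUBEQ
3: ✓ CMP  NZCV=0011
4: · MOVGE
5: · MOVVC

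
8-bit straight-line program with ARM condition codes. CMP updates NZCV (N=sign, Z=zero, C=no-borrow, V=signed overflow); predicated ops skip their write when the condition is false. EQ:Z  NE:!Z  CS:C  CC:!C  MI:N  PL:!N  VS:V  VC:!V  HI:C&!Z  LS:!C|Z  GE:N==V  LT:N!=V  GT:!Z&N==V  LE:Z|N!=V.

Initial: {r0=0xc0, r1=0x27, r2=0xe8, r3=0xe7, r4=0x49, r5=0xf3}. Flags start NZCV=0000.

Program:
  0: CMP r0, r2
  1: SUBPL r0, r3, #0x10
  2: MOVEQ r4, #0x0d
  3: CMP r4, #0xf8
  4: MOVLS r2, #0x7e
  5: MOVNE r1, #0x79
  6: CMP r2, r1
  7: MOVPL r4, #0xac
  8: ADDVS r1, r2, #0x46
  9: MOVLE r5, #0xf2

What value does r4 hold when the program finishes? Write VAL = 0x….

VAL = 0xac

0: ✓ CMP  NZCV=1000
1: · SUBPL
2: · MOVEQ
3: ✓ CMP  NZCV=0000
4: ✓ MOVLS  r2←0x7e
5: ✓ MOVNE  r1←0x79
6: ✓ CMP  NZCV=0010
7: ✓ MOVPL  r4←0xac
8: · ADDVS
9: · MOVLE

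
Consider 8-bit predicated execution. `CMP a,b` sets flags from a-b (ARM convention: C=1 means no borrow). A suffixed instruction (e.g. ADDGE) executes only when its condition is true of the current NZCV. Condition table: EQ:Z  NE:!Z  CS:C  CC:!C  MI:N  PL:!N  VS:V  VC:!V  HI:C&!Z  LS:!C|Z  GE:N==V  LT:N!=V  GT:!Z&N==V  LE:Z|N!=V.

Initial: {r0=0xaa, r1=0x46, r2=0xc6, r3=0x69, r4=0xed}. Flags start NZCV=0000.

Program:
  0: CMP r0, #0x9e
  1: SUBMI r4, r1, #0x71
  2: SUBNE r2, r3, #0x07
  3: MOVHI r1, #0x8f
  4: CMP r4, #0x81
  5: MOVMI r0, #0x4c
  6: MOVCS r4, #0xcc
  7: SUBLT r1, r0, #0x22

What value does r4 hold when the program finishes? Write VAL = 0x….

VAL = 0xcc

[0] flags=0010 → (cmp)
[1] flags=0010 MI?F → skip
[2] flags=0010 NE?T → r2=0x62
[3] flags=0010 HI?T → r1=0x8f
[4] flags=0010 → (cmp)
[5] flags=0010 MI?F → skip
[6] flags=0010 CS?T → r4=0xcc
[7] flags=0010 LT?F → skip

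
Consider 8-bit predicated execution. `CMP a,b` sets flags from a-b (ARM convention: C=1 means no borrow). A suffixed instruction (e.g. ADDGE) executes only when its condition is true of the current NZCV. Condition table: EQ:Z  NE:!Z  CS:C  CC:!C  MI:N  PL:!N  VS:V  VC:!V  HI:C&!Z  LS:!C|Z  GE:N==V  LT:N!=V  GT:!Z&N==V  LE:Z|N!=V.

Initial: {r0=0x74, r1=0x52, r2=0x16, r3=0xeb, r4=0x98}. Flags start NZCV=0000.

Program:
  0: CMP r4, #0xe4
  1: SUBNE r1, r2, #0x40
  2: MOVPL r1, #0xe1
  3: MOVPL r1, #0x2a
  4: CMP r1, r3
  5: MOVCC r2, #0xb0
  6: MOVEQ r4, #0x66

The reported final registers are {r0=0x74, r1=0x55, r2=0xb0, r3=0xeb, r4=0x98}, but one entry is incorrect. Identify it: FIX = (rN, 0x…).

[0] flags=1000 → (cmp)
[1] flags=1000 NE?T → r1=0xd6
[2] flags=1000 PL?F → skip
[3] flags=1000 PL?F → skip
[4] flags=1000 → (cmp)
[5] flags=1000 CC?T → r2=0xb0
[6] flags=1000 EQ?F → skip

FIX = (r1, 0xd6)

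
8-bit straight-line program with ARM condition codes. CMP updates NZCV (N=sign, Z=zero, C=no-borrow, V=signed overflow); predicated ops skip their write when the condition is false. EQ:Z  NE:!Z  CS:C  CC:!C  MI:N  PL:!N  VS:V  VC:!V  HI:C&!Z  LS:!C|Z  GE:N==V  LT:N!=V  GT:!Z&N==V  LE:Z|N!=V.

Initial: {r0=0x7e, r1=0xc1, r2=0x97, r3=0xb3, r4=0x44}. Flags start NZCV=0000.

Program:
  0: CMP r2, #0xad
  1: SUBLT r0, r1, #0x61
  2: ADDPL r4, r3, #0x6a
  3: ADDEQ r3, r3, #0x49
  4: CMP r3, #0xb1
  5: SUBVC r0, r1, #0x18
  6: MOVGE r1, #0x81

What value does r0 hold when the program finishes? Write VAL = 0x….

VAL = 0xa9

0: ✓ CMP  NZCV=1000
1: ✓ SUBLT  r0←0x60
2: · ADDPL
3: · ADDEQ
4: ✓ CMP  NZCV=0010
5: ✓ SUBVC  r0←0xa9
6: ✓ MOVGE  r1←0x81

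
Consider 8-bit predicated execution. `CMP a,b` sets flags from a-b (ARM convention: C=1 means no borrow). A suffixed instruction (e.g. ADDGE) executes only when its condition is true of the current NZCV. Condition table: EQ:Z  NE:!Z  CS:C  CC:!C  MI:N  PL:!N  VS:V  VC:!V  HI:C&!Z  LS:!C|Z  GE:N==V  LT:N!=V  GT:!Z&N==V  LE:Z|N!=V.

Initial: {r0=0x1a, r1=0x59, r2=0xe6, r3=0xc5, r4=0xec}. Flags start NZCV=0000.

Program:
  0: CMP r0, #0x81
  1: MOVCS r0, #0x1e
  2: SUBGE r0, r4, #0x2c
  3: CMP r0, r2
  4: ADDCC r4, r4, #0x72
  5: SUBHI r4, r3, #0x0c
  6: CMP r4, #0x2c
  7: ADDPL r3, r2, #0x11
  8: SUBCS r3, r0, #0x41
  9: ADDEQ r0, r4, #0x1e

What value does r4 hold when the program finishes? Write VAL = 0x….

0: ✓ CMP  NZCV=1001
1: · MOVCS
2: ✓ SUBGE  r0←0xc0
3: ✓ CMP  NZCV=1000
4: ✓ ADDCC  r4←0x5e
5: · SUBHI
6: ✓ CMP  NZCV=0010
7: ✓ ADDPL  r3←0xf7
8: ✓ SUBCS  r3←0x7f
9: · ADDEQ

VAL = 0x5e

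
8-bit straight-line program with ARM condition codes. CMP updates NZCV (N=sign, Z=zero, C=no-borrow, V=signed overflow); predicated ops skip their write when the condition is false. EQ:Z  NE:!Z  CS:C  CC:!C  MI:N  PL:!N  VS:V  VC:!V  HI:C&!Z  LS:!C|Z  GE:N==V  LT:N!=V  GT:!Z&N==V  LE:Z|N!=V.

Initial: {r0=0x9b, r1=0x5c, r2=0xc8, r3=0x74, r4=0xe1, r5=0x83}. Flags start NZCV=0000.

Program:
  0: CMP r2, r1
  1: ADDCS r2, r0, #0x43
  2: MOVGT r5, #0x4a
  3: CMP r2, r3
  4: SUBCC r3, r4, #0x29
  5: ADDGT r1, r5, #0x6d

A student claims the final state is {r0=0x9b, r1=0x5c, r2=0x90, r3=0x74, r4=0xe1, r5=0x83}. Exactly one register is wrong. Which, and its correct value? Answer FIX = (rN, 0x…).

FIX = (r2, 0xde)

[0] flags=0011 → (cmp)
[1] flags=0011 CS?T → r2=0xde
[2] flags=0011 GT?F → skip
[3] flags=0011 → (cmp)
[4] flags=0011 CC?F → skip
[5] flags=0011 GT?F → skip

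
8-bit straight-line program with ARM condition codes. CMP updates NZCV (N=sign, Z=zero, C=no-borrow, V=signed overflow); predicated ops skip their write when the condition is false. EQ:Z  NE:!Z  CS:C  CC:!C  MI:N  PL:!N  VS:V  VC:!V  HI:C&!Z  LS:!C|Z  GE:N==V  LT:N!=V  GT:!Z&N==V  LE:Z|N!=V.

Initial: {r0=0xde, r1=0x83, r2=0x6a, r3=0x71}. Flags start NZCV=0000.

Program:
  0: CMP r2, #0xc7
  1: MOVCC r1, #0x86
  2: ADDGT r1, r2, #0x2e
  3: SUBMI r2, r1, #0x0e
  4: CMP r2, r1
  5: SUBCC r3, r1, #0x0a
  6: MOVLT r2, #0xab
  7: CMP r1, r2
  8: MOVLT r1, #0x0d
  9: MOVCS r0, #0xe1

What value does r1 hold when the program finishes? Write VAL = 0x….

0: ✓ CMP  NZCV=1001
1: ✓ MOVCC  r1←0x86
2: ✓ ADDGT  r1←0x98
3: ✓ SUBMI  r2←0x8a
4: ✓ CMP  NZCV=1000
5: ✓ SUBCC  r3←0x8e
6: ✓ MOVLT  r2←0xab
7: ✓ CMP  NZCV=1000
8: ✓ MOVLT  r1←0x0d
9: · MOVCS

VAL = 0x0d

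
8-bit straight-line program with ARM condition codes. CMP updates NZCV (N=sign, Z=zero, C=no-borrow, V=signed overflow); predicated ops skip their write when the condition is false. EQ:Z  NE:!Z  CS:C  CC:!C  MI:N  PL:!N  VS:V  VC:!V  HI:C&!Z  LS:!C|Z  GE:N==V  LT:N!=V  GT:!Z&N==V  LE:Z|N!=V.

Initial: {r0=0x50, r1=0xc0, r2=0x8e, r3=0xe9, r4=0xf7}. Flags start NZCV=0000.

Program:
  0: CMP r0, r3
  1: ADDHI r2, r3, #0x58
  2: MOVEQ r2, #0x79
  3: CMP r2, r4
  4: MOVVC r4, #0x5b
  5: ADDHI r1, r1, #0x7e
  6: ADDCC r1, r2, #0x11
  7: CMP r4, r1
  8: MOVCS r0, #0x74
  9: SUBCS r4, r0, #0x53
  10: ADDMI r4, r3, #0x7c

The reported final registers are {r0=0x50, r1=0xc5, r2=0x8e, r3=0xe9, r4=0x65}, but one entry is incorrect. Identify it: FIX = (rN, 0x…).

FIX = (r1, 0x9f)

0: ✓ CMP  NZCV=0000
1: · ADDHI
2: · MOVEQ
3: ✓ CMP  NZCV=1000
4: ✓ MOVVC  r4←0x5b
5: · ADDHI
6: ✓ ADDCC  r1←0x9f
7: ✓ CMP  NZCV=1001
8: · MOVCS
9: · SUBCS
10: ✓ ADDMI  r4←0x65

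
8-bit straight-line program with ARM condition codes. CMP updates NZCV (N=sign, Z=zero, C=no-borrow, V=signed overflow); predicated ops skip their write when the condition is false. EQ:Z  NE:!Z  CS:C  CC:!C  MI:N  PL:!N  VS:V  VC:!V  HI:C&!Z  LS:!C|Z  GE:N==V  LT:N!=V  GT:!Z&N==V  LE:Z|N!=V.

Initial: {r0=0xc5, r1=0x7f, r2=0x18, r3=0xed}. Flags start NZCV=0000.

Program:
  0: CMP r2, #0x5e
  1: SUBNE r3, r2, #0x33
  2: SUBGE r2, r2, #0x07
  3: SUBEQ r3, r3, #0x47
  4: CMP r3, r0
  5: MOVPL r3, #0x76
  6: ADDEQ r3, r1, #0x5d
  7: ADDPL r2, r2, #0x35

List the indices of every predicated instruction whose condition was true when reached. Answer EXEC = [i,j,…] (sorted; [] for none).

EXEC = [1,5,7]

0: ✓ CMP  NZCV=1000
1: ✓ SUBNE  r3←0xe5
2: · SUBGE
3: · SUBEQ
4: ✓ CMP  NZCV=0010
5: ✓ MOVPL  r3←0x76
6: · ADDEQ
7: ✓ ADDPL  r2←0x4d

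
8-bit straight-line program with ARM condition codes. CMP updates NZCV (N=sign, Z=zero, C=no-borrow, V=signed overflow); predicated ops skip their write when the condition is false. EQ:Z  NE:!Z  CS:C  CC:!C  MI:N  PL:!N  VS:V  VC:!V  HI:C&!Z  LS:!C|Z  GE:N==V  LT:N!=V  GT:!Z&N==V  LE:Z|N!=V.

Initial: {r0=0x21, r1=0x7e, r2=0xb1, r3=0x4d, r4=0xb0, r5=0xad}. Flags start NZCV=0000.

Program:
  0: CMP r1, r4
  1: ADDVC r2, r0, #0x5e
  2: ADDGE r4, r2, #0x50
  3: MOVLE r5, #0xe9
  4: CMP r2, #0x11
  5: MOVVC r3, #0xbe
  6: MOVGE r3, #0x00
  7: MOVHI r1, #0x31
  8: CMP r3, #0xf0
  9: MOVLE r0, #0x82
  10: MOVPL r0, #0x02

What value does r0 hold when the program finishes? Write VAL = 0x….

0: ✓ CMP  NZCV=1001
1: · ADDVC
2: ✓ ADDGE  r4←0x01
3: · MOVLE
4: ✓ CMP  NZCV=1010
5: ✓ MOVVC  r3←0xbe
6: · MOVGE
7: ✓ MOVHI  r1←0x31
8: ✓ CMP  NZCV=1000
9: ✓ MOVLE  r0←0x82
10: · MOVPL

VAL = 0x82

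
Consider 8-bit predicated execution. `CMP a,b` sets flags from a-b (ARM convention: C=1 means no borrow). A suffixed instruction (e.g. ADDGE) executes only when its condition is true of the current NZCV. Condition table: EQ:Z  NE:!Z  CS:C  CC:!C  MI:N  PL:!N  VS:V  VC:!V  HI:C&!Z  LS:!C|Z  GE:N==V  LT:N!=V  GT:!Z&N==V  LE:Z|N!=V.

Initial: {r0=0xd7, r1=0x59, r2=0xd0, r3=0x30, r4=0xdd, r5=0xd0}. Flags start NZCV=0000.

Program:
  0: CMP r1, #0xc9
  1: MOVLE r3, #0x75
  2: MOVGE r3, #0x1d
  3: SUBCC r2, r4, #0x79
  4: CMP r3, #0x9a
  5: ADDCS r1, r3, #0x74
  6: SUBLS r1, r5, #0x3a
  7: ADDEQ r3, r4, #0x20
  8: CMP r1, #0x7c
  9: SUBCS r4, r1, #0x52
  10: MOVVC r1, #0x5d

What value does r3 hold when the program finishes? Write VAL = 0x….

[0] flags=1001 → (cmp)
[1] flags=1001 LE?F → skip
[2] flags=1001 GE?T → r3=0x1d
[3] flags=1001 CC?T → r2=0x64
[4] flags=1001 → (cmp)
[5] flags=1001 CS?F → skip
[6] flags=1001 LS?T → r1=0x96
[7] flags=1001 EQ?F → skip
[8] flags=0011 → (cmp)
[9] flags=0011 CS?T → r4=0x44
[10] flags=0011 VC?F → skip

VAL = 0x1d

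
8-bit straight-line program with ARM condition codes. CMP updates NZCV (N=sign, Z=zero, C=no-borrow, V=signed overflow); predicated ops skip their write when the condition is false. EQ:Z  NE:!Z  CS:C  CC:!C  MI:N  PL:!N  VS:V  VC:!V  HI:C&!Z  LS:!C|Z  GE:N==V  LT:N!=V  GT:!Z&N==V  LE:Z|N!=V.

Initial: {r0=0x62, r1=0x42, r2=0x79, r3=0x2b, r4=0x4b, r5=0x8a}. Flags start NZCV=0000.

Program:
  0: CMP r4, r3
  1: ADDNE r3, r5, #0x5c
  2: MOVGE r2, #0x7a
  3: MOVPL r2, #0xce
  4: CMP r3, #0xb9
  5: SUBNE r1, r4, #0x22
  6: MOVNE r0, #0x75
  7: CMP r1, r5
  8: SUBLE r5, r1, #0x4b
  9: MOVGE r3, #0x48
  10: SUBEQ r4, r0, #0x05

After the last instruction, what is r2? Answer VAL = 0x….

VAL = 0xce

0: ✓ CMP  NZCV=0010
1: ✓ ADDNE  r3←0xe6
2: ✓ MOVGE  r2←0x7a
3: ✓ MOVPL  r2←0xce
4: ✓ CMP  NZCV=0010
5: ✓ SUBNE  r1←0x29
6: ✓ MOVNE  r0←0x75
7: ✓ CMP  NZCV=1001
8: · SUBLE
9: ✓ MOVGE  r3←0x48
10: · SUBEQ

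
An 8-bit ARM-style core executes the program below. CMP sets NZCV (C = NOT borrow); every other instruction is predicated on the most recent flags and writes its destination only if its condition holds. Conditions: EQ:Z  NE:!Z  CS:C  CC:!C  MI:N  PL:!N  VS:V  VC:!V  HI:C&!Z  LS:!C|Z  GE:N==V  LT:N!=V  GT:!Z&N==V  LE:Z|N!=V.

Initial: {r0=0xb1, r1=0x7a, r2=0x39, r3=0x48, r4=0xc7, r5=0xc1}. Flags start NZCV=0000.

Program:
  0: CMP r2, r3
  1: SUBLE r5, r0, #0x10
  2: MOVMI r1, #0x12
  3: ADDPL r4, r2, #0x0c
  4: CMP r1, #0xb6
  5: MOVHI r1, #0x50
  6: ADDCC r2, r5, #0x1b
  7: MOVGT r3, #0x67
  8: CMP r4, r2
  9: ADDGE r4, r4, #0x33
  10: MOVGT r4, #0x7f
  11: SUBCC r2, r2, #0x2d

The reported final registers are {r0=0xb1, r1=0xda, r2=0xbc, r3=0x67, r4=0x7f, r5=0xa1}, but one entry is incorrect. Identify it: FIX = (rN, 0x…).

0: ✓ CMP  NZCV=1000
1: ✓ SUBLE  r5←0xa1
2: ✓ MOVMI  r1←0x12
3: · ADDPL
4: ✓ CMP  NZCV=0000
5: · MOVHI
6: ✓ ADDCC  r2←0xbc
7: ✓ MOVGT  r3←0x67
8: ✓ CMP  NZCV=0010
9: ✓ ADDGE  r4←0xfa
10: ✓ MOVGT  r4←0x7f
11: · SUBCC

FIX = (r1, 0x12)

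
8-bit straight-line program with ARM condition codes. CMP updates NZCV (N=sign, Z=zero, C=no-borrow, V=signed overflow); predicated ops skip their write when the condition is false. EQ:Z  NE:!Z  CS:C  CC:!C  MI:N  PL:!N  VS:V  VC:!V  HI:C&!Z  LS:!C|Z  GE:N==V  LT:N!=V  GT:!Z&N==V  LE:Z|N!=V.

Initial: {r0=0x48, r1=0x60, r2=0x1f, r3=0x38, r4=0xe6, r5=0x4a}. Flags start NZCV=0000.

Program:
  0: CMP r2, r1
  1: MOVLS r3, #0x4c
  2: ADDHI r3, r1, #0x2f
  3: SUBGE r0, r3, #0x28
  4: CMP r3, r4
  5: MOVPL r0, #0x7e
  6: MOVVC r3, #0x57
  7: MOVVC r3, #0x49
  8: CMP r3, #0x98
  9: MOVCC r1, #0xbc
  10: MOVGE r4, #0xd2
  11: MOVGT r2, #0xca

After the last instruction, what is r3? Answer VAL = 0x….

0: ✓ CMP  NZCV=1000
1: ✓ MOVLS  r3←0x4c
2: · ADDHI
3: · SUBGE
4: ✓ CMP  NZCV=0000
5: ✓ MOVPL  r0←0x7e
6: ✓ MOVVC  r3←0x57
7: ✓ MOVVC  r3←0x49
8: ✓ CMP  NZCV=1001
9: ✓ MOVCC  r1←0xbc
10: ✓ MOVGE  r4←0xd2
11: ✓ MOVGT  r2←0xca

VAL = 0x49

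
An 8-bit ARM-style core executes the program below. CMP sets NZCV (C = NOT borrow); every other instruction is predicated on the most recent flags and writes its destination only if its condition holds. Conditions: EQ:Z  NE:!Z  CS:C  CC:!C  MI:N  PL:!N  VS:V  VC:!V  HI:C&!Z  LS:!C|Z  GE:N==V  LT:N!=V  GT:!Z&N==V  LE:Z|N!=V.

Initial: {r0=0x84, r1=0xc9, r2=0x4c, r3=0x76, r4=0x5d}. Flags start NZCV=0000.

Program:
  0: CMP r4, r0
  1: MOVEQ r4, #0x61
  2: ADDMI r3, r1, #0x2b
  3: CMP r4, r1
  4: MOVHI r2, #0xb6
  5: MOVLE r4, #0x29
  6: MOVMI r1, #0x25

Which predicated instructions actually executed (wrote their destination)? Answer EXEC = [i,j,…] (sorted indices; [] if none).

EXEC = [2,6]

[0] flags=1001 → (cmp)
[1] flags=1001 EQ?F → skip
[2] flags=1001 MI?T → r3=0xf4
[3] flags=1001 → (cmp)
[4] flags=1001 HI?F → skip
[5] flags=1001 LE?F → skip
[6] flags=1001 MI?T → r1=0x25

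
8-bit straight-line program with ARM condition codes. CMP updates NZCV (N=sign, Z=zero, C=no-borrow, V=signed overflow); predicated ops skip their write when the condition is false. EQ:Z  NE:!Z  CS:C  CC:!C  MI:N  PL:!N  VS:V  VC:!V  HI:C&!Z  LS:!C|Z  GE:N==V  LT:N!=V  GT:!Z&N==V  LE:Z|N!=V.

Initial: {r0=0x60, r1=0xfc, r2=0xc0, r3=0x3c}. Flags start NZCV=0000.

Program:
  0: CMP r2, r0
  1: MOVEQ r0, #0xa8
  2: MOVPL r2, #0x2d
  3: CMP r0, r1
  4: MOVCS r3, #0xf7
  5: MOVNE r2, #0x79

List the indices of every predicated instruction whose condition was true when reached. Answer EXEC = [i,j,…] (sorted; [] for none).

EXEC = [2,5]

[0] flags=0011 → (cmp)
[1] flags=0011 EQ?F → skip
[2] flags=0011 PL?T → r2=0x2d
[3] flags=0000 → (cmp)
[4] flags=0000 CS?F → skip
[5] flags=0000 NE?T → r2=0x79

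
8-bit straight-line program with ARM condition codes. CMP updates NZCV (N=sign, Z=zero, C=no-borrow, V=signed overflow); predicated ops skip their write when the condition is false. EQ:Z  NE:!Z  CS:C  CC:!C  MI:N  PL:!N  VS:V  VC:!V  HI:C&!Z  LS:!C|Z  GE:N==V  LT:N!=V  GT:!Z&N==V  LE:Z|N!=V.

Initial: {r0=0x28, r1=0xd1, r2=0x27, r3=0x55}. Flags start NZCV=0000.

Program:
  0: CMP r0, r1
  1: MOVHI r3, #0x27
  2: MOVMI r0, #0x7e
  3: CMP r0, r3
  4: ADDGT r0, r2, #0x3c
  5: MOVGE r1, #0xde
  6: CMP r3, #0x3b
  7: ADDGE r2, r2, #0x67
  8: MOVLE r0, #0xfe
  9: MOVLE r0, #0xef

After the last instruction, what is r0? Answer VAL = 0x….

VAL = 0x28

0: ✓ CMP  NZCV=0000
1: · MOVHI
2: · MOVMI
3: ✓ CMP  NZCV=1000
4: · ADDGT
5: · MOVGE
6: ✓ CMP  NZCV=0010
7: ✓ ADDGE  r2←0x8e
8: · MOVLE
9: · MOVLE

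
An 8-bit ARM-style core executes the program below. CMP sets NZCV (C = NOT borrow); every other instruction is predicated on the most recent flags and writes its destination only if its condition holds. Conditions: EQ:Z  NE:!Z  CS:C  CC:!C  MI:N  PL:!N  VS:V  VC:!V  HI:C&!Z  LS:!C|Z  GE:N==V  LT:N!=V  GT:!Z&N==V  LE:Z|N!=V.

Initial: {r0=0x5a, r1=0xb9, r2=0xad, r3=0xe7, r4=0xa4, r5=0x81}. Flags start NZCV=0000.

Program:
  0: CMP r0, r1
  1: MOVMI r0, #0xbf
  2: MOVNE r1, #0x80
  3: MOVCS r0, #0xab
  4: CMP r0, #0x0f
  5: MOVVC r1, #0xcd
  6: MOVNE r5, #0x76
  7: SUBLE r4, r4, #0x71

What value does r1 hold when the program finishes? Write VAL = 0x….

[0] flags=1001 → (cmp)
[1] flags=1001 MI?T → r0=0xbf
[2] flags=1001 NE?T → r1=0x80
[3] flags=1001 CS?F → skip
[4] flags=1010 → (cmp)
[5] flags=1010 VC?T → r1=0xcd
[6] flags=1010 NE?T → r5=0x76
[7] flags=1010 LE?T → r4=0x33

VAL = 0xcd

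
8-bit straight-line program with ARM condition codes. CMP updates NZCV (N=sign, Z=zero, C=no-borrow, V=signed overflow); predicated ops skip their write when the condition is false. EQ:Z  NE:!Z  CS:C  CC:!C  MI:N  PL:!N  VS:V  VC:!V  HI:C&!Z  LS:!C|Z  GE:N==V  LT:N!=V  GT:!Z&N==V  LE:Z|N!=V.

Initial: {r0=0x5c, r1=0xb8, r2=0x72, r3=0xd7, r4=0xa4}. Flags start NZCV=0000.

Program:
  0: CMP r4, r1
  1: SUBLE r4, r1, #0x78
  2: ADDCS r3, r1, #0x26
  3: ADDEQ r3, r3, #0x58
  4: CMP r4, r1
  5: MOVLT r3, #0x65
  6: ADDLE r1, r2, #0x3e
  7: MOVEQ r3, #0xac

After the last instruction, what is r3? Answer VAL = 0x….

VAL = 0xd7

[0] flags=1000 → (cmp)
[1] flags=1000 LE?T → r4=0x40
[2] flags=1000 CS?F → skip
[3] flags=1000 EQ?F → skip
[4] flags=1001 → (cmp)
[5] flags=1001 LT?F → skip
[6] flags=1001 LE?F → skip
[7] flags=1001 EQ?F → skip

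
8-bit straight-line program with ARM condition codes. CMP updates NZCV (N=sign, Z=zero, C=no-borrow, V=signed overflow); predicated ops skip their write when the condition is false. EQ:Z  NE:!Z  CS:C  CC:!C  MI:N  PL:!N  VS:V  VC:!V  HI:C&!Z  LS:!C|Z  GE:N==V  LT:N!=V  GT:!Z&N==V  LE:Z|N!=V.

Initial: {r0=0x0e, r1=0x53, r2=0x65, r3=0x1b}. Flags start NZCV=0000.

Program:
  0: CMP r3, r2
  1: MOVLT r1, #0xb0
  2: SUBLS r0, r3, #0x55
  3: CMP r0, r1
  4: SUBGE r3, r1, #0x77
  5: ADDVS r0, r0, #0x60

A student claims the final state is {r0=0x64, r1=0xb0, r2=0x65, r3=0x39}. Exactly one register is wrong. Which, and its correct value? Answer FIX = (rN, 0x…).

0: ✓ CMP  NZCV=1000
1: ✓ MOVLT  r1←0xb0
2: ✓ SUBLS  r0←0xc6
3: ✓ CMP  NZCV=0010
4: ✓ SUBGE  r3←0x39
5: · ADDVS

FIX = (r0, 0xc6)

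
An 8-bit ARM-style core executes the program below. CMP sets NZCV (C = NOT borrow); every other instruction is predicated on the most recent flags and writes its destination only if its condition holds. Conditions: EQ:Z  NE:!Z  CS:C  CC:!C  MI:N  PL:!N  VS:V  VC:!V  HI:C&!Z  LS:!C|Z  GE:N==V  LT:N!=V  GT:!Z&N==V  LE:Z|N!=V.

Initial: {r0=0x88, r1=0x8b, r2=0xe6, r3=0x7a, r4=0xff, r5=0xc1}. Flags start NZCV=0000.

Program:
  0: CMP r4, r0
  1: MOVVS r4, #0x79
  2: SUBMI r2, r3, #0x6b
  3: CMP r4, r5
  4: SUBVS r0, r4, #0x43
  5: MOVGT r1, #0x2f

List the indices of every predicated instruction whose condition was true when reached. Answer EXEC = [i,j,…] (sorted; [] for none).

[0] flags=0010 → (cmp)
[1] flags=0010 VS?F → skip
[2] flags=0010 MI?F → skip
[3] flags=0010 → (cmp)
[4] flags=0010 VS?F → skip
[5] flags=0010 GT?T → r1=0x2f

EXEC = [5]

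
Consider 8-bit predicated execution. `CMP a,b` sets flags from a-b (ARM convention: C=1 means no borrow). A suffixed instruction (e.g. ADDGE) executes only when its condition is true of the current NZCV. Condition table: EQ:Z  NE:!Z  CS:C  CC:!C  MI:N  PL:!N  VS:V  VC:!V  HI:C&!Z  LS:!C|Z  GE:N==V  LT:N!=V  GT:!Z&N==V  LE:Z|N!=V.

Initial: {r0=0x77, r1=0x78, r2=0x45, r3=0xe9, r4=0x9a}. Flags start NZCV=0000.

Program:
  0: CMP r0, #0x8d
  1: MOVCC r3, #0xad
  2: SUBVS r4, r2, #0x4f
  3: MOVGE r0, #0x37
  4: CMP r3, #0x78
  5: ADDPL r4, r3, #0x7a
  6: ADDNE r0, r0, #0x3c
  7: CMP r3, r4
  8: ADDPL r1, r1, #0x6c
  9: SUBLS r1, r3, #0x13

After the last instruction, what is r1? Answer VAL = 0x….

0: ✓ CMP  NZCV=1001
1: ✓ MOVCC  r3←0xad
2: ✓ SUBVS  r4←0xf6
3: ✓ MOVGE  r0←0x37
4: ✓ CMP  NZCV=0011
5: ✓ ADDPL  r4←0x27
6: ✓ ADDNE  r0←0x73
7: ✓ CMP  NZCV=1010
8: · ADDPL
9: · SUBLS

VAL = 0x78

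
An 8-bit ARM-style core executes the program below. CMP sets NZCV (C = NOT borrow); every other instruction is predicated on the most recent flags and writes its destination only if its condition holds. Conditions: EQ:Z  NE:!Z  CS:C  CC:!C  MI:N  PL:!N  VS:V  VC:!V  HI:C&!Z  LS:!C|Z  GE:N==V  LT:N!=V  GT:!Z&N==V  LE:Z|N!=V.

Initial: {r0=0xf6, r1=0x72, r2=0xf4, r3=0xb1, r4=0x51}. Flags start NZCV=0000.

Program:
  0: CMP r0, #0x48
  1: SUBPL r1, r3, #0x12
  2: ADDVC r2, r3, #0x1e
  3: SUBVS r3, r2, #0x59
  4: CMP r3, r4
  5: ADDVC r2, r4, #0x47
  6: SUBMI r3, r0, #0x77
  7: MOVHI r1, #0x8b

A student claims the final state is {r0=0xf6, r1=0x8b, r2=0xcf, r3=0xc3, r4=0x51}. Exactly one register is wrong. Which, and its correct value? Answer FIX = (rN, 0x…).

0: ✓ CMP  NZCV=1010
1: · SUBPL
2: ✓ ADDVC  r2←0xcf
3: · SUBVS
4: ✓ CMP  NZCV=0011
5: · ADDVC
6: · SUBMI
7: ✓ MOVHI  r1←0x8b

FIX = (r3, 0xb1)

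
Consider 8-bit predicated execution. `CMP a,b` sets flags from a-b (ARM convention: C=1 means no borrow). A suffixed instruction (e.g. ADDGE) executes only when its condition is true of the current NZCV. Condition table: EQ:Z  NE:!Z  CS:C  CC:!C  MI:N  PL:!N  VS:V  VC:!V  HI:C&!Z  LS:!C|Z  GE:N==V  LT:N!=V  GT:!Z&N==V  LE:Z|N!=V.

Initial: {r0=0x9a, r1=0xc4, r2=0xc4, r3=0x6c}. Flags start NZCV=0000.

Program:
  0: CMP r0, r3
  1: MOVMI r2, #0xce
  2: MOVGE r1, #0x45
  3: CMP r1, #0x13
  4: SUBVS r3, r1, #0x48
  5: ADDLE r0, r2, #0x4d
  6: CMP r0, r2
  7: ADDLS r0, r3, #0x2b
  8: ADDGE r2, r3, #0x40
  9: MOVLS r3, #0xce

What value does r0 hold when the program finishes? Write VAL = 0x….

VAL = 0x97

[0] flags=0011 → (cmp)
[1] flags=0011 MI?F → skip
[2] flags=0011 GE?F → skip
[3] flags=1010 → (cmp)
[4] flags=1010 VS?F → skip
[5] flags=1010 LE?T → r0=0x11
[6] flags=0000 → (cmp)
[7] flags=0000 LS?T → r0=0x97
[8] flags=0000 GE?T → r2=0xac
[9] flags=0000 LS?T → r3=0xce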